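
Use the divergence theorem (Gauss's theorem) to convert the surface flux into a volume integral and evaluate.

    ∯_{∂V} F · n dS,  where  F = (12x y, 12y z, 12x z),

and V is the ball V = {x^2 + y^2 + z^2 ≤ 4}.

By the divergence theorem,

    ∯_{∂V} F · n dS = ∭_V (∇ · F) dV.

Compute the divergence:
    ∇ · F = ∂F_x/∂x + ∂F_y/∂y + ∂F_z/∂z = 12y + 12z + 12x = 12x + 12y + 12z.

In spherical coordinates, x = ρ sin(φ) cos(θ), y = ρ sin(φ) sin(θ), z = ρ cos(φ), dV = ρ^2 sin(φ) dρ dφ dθ, with 0 ≤ ρ ≤ 2, 0 ≤ φ ≤ π, 0 ≤ θ ≤ 2π.

The integrand, after substitution and multiplying by the volume element, becomes (12ρ (sqrt(2)sin(φ)sin(θ + π/4) + cos(φ))) · ρ^2 sin(φ), so

    ∭_V (∇·F) dV = ∫_0^{2π} ∫_0^{π} ∫_0^{2} (12ρ (sqrt(2)sin(φ)sin(θ + π/4) + cos(φ))) · ρ^2 sin(φ) dρ dφ dθ.

Inner (ρ from 0 to 2): 48(sqrt(2)sin(φ)sin(θ + π/4) + cos(φ))sin(φ).
Middle (φ from 0 to π): 24sqrt(2)π sin(θ + π/4).
Outer (θ from 0 to 2π): 0.

Therefore ∯_{∂V} F · n dS = 0.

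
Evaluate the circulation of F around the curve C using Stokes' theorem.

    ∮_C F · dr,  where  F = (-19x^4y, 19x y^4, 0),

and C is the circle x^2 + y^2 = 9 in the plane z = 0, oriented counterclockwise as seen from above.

Let S be the flat disk x^2 + y^2 ≤ 9 in the plane z = 0, with upward unit normal n̂ = ẑ. By Stokes' theorem,

    ∮_C F · dr = ∬_S (∇ × F) · n̂ dS = ∬_D (curl F)_z dA,

where D is the disk x^2 + y^2 ≤ 9.

Compute the curl of F = (-19x^4y, 19x y^4, 0):
    (∇ × F)_x = ∂F_z/∂y - ∂F_y/∂z = 0,
    (∇ × F)_y = ∂F_x/∂z - ∂F_z/∂x = 0,
    (∇ × F)_z = ∂F_y/∂x - ∂F_x/∂y = 19x^4 + 19y^4.

On z = 0, (curl F)_z = 19x^4 + 19y^4.

Convert to polar (x = r cos θ, y = r sin θ, dA = r dr dθ); the integrand becomes 19r^4(sin(θ)^4 + cos(θ)^4), so

    ∬_D (curl F)_z dA = ∫_0^{2π} ∫_0^{3} (19r^4(sin(θ)^4 + cos(θ)^4)) · r dr dθ.

Inner (r from 0 to 3): 4617sin(θ)^4/2 + 4617cos(θ)^4/2.
Outer (θ from 0 to 2π): 13851π/4.

Therefore ∮_C F · dr = 13851π/4.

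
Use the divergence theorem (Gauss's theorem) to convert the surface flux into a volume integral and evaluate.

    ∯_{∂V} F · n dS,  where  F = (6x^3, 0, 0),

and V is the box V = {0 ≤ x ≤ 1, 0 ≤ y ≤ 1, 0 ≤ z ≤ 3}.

By the divergence theorem,

    ∯_{∂V} F · n dS = ∭_V (∇ · F) dV.

Compute the divergence:
    ∇ · F = ∂F_x/∂x + ∂F_y/∂y + ∂F_z/∂z = 18x^2 + 0 + 0 = 18x^2.

V is a rectangular box, so dV = dx dy dz with 0 ≤ x ≤ 1, 0 ≤ y ≤ 1, 0 ≤ z ≤ 3.

Integrate (18x^2) over V as an iterated integral:

    ∭_V (∇·F) dV = ∫_0^{1} ∫_0^{1} ∫_0^{3} (18x^2) dz dy dx.

Inner (z from 0 to 3): 54x^2.
Middle (y from 0 to 1): 54x^2.
Outer (x from 0 to 1): 18.

Therefore ∯_{∂V} F · n dS = 18.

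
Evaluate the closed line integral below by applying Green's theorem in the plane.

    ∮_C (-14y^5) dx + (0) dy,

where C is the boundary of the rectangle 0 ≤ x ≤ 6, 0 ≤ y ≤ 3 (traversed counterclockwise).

Green's theorem converts the closed line integral into a double integral over the enclosed region D:

    ∮_C P dx + Q dy = ∬_D (∂Q/∂x - ∂P/∂y) dA.

Here P = -14y^5, Q = 0, so

    ∂Q/∂x = 0,    ∂P/∂y = -70y^4,
    ∂Q/∂x - ∂P/∂y = 70y^4.

D is the region 0 ≤ x ≤ 6, 0 ≤ y ≤ 3. Evaluating the double integral:

    ∬_D (70y^4) dA = ∫_0^{6} ∫_0^{3} (70y^4) dy dx.

Inner (y from 0 to 3): 3402.
Outer (x from 0 to 6): 20412.

Therefore ∮_C P dx + Q dy = 20412.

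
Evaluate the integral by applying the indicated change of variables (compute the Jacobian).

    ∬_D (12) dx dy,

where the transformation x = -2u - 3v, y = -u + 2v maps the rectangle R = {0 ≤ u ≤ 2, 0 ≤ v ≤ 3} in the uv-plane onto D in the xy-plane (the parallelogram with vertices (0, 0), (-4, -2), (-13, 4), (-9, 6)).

Compute the Jacobian determinant of (x, y) with respect to (u, v):

    ∂(x,y)/∂(u,v) = | -2  -3 | = (-2)(2) - (-3)(-1) = -7.
                   | -1  2 |

Its absolute value is |J| = 7 (the area scaling factor).

Substituting x = -2u - 3v, y = -u + 2v into the integrand,

    12 → 12,

so the integral becomes

    ∬_R (12) · |J| du dv = ∫_0^2 ∫_0^3 (84) dv du.

Inner (v): 252.
Outer (u): 504.

Therefore ∬_D (12) dx dy = 504.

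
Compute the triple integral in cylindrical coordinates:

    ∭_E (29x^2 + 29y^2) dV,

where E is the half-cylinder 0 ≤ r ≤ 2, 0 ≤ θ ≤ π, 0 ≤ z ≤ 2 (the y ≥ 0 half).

In cylindrical coordinates, x = r cos(θ), y = r sin(θ), z = z, and dV = r dr dθ dz.

The integrand becomes 29r^2, so

    ∭_E (29x^2 + 29y^2) dV = ∫_{0}^{π} ∫_{0}^{2} ∫_{0}^{2} (29r^2) · r dz dr dθ.

Inner (z): 58r^3.
Middle (r from 0 to 2): 232.
Outer (θ): 232π.

Therefore the triple integral equals 232π.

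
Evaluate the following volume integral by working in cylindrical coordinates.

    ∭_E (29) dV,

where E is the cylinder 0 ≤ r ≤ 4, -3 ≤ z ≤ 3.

In cylindrical coordinates, x = r cos(θ), y = r sin(θ), z = z, and dV = r dr dθ dz.

The integrand becomes 29, so

    ∭_E (29) dV = ∫_{0}^{2π} ∫_{0}^{4} ∫_{-3}^{3} (29) · r dz dr dθ.

Inner (z): 174r.
Middle (r from 0 to 4): 1392.
Outer (θ): 2784π.

Therefore the triple integral equals 2784π.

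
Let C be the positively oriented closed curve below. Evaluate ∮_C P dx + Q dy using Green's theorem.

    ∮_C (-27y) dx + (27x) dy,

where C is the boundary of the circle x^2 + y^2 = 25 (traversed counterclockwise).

Green's theorem converts the closed line integral into a double integral over the enclosed region D:

    ∮_C P dx + Q dy = ∬_D (∂Q/∂x - ∂P/∂y) dA.

Here P = -27y, Q = 27x, so

    ∂Q/∂x = 27,    ∂P/∂y = -27,
    ∂Q/∂x - ∂P/∂y = 54.

D is the region x^2 + y^2 ≤ 25. Evaluating the double integral:

In polar coordinates (x = r cos θ, y = r sin θ, dA = r dr dθ) the integrand becomes 54, so

    ∬_D (54) dA = ∫_0^{2π} ∫_0^{5} (54) · r dr dθ.

Inner (r from 0 to 5): 675.
Outer (θ from 0 to 2π): 1350π.

Therefore ∮_C P dx + Q dy = 1350π.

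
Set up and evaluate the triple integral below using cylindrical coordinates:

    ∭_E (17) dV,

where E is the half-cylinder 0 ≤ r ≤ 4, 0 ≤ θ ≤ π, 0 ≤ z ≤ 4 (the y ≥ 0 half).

In cylindrical coordinates, x = r cos(θ), y = r sin(θ), z = z, and dV = r dr dθ dz.

The integrand becomes 17, so

    ∭_E (17) dV = ∫_{0}^{π} ∫_{0}^{4} ∫_{0}^{4} (17) · r dz dr dθ.

Inner (z): 68r.
Middle (r from 0 to 4): 544.
Outer (θ): 544π.

Therefore the triple integral equals 544π.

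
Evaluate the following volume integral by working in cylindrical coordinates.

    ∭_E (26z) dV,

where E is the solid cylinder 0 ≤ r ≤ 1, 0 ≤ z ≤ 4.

In cylindrical coordinates, x = r cos(θ), y = r sin(θ), z = z, and dV = r dr dθ dz.

The integrand becomes 26z, so

    ∭_E (26z) dV = ∫_{0}^{2π} ∫_{0}^{1} ∫_{0}^{4} (26z) · r dz dr dθ.

Inner (z): 208r.
Middle (r from 0 to 1): 104.
Outer (θ): 208π.

Therefore the triple integral equals 208π.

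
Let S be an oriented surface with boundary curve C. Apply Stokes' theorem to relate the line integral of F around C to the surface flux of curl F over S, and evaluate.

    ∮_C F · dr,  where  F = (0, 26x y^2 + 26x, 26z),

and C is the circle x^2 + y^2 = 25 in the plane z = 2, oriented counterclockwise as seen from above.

Let S be the flat disk x^2 + y^2 ≤ 25 in the plane z = 2, with upward unit normal n̂ = ẑ. By Stokes' theorem,

    ∮_C F · dr = ∬_S (∇ × F) · n̂ dS = ∬_D (curl F)_z dA,

where D is the disk x^2 + y^2 ≤ 25.

Compute the curl of F = (0, 26x y^2 + 26x, 26z):
    (∇ × F)_x = ∂F_z/∂y - ∂F_y/∂z = 0,
    (∇ × F)_y = ∂F_x/∂z - ∂F_z/∂x = 0,
    (∇ × F)_z = ∂F_y/∂x - ∂F_x/∂y = 26y^2 + 26.

On z = 2, (curl F)_z = 26y^2 + 26.

Convert to polar (x = r cos θ, y = r sin θ, dA = r dr dθ); the integrand becomes 26r^2sin(θ)^2 + 26, so

    ∬_D (curl F)_z dA = ∫_0^{2π} ∫_0^{5} (26r^2sin(θ)^2 + 26) · r dr dθ.

Inner (r from 0 to 5): 8125sin(θ)^2/2 + 325.
Outer (θ from 0 to 2π): 9425π/2.

Therefore ∮_C F · dr = 9425π/2.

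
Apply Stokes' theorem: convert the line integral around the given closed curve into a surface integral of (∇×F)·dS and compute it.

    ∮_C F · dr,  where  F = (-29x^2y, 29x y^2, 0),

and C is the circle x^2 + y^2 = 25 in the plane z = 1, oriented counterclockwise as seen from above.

Let S be the flat disk x^2 + y^2 ≤ 25 in the plane z = 1, with upward unit normal n̂ = ẑ. By Stokes' theorem,

    ∮_C F · dr = ∬_S (∇ × F) · n̂ dS = ∬_D (curl F)_z dA,

where D is the disk x^2 + y^2 ≤ 25.

Compute the curl of F = (-29x^2y, 29x y^2, 0):
    (∇ × F)_x = ∂F_z/∂y - ∂F_y/∂z = 0,
    (∇ × F)_y = ∂F_x/∂z - ∂F_z/∂x = 0,
    (∇ × F)_z = ∂F_y/∂x - ∂F_x/∂y = 29x^2 + 29y^2.

On z = 1, (curl F)_z = 29x^2 + 29y^2.

Convert to polar (x = r cos θ, y = r sin θ, dA = r dr dθ); the integrand becomes 29r^2, so

    ∬_D (curl F)_z dA = ∫_0^{2π} ∫_0^{5} (29r^2) · r dr dθ.

Inner (r from 0 to 5): 18125/4.
Outer (θ from 0 to 2π): 18125π/2.

Therefore ∮_C F · dr = 18125π/2.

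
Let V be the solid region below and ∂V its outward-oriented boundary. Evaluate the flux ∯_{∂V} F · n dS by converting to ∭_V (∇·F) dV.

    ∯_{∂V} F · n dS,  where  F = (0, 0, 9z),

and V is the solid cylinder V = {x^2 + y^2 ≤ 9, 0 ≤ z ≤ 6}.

By the divergence theorem,

    ∯_{∂V} F · n dS = ∭_V (∇ · F) dV.

Compute the divergence:
    ∇ · F = ∂F_x/∂x + ∂F_y/∂y + ∂F_z/∂z = 0 + 0 + 9 = 9.

In cylindrical coordinates, x = r cos(θ), y = r sin(θ), z = z, dV = r dr dθ dz, with 0 ≤ r ≤ 3, 0 ≤ θ ≤ 2π, 0 ≤ z ≤ 6.

The integrand, after substitution and multiplying by the volume element, becomes (9) · r, so

    ∭_V (∇·F) dV = ∫_0^{2π} ∫_0^{3} ∫_0^{6} (9) · r dz dr dθ.

Inner (z from 0 to 6): 54r.
Middle (r from 0 to 3): 243.
Outer (θ from 0 to 2π): 486π.

Therefore ∯_{∂V} F · n dS = 486π.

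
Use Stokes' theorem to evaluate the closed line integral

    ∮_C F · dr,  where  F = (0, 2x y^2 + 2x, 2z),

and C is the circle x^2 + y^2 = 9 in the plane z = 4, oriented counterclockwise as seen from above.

Let S be the flat disk x^2 + y^2 ≤ 9 in the plane z = 4, with upward unit normal n̂ = ẑ. By Stokes' theorem,

    ∮_C F · dr = ∬_S (∇ × F) · n̂ dS = ∬_D (curl F)_z dA,

where D is the disk x^2 + y^2 ≤ 9.

Compute the curl of F = (0, 2x y^2 + 2x, 2z):
    (∇ × F)_x = ∂F_z/∂y - ∂F_y/∂z = 0,
    (∇ × F)_y = ∂F_x/∂z - ∂F_z/∂x = 0,
    (∇ × F)_z = ∂F_y/∂x - ∂F_x/∂y = 2y^2 + 2.

On z = 4, (curl F)_z = 2y^2 + 2.

Convert to polar (x = r cos θ, y = r sin θ, dA = r dr dθ); the integrand becomes 2r^2sin(θ)^2 + 2, so

    ∬_D (curl F)_z dA = ∫_0^{2π} ∫_0^{3} (2r^2sin(θ)^2 + 2) · r dr dθ.

Inner (r from 0 to 3): 81sin(θ)^2/2 + 9.
Outer (θ from 0 to 2π): 117π/2.

Therefore ∮_C F · dr = 117π/2.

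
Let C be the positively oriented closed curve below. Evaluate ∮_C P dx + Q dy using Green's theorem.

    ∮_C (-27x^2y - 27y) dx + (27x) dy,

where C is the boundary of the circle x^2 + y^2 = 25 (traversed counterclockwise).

Green's theorem converts the closed line integral into a double integral over the enclosed region D:

    ∮_C P dx + Q dy = ∬_D (∂Q/∂x - ∂P/∂y) dA.

Here P = -27x^2y - 27y, Q = 27x, so

    ∂Q/∂x = 27,    ∂P/∂y = -27x^2 - 27,
    ∂Q/∂x - ∂P/∂y = 27x^2 + 54.

D is the region x^2 + y^2 ≤ 25. Evaluating the double integral:

In polar coordinates (x = r cos θ, y = r sin θ, dA = r dr dθ) the integrand becomes 27r^2cos(θ)^2 + 54, so

    ∬_D (27x^2 + 54) dA = ∫_0^{2π} ∫_0^{5} (27r^2cos(θ)^2 + 54) · r dr dθ.

Inner (r from 0 to 5): 16875cos(θ)^2/4 + 675.
Outer (θ from 0 to 2π): 22275π/4.

Therefore ∮_C P dx + Q dy = 22275π/4.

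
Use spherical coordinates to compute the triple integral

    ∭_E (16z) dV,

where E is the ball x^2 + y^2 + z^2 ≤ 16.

In spherical coordinates, x = ρ sin(φ) cos(θ), y = ρ sin(φ) sin(θ), z = ρ cos(φ), and dV = ρ^2 sin(φ) dρ dφ dθ.

The integrand becomes 16ρ cos(φ), so

    ∭_E (16z) dV = ∫_{0}^{2π} ∫_{0}^{π} ∫_{0}^{4} (16ρ cos(φ)) · ρ^2 sin(φ) dρ dφ dθ.

Inner (ρ): 512sin(2φ).
Middle (φ): 0.
Outer (θ): 0.

Therefore the triple integral equals 0.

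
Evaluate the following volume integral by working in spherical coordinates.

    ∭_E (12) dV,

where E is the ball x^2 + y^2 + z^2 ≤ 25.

In spherical coordinates, x = ρ sin(φ) cos(θ), y = ρ sin(φ) sin(θ), z = ρ cos(φ), and dV = ρ^2 sin(φ) dρ dφ dθ.

The integrand becomes 12, so

    ∭_E (12) dV = ∫_{0}^{2π} ∫_{0}^{π} ∫_{0}^{5} (12) · ρ^2 sin(φ) dρ dφ dθ.

Inner (ρ): 500sin(φ).
Middle (φ): 1000.
Outer (θ): 2000π.

Therefore the triple integral equals 2000π.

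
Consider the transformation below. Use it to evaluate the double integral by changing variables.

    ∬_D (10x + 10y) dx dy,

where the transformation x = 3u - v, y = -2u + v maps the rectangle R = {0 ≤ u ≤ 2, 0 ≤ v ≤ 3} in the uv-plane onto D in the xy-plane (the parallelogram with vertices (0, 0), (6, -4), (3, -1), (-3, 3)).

Compute the Jacobian determinant of (x, y) with respect to (u, v):

    ∂(x,y)/∂(u,v) = | 3  -1 | = (3)(1) - (-1)(-2) = 1.
                   | -2  1 |

Its absolute value is |J| = 1 (the area scaling factor).

Substituting x = 3u - v, y = -2u + v into the integrand,

    10x + 10y → 10u,

so the integral becomes

    ∬_R (10u) · |J| du dv = ∫_0^2 ∫_0^3 (10u) dv du.

Inner (v): 30u.
Outer (u): 60.

Therefore ∬_D (10x + 10y) dx dy = 60.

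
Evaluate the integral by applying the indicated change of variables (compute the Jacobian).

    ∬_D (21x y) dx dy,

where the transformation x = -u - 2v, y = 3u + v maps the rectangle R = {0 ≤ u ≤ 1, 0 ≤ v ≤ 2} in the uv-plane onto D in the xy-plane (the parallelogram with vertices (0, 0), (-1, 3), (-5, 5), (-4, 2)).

Compute the Jacobian determinant of (x, y) with respect to (u, v):

    ∂(x,y)/∂(u,v) = | -1  -2 | = (-1)(1) - (-2)(3) = 5.
                   | 3  1 |

Its absolute value is |J| = 5 (the area scaling factor).

Substituting x = -u - 2v, y = 3u + v into the integrand,

    21x y → -63u^2 - 147u v - 42v^2,

so the integral becomes

    ∬_R (-63u^2 - 147u v - 42v^2) · |J| du dv = ∫_0^1 ∫_0^2 (-315u^2 - 735u v - 210v^2) dv du.

Inner (v): -630u^2 - 1470u - 560.
Outer (u): -1505.

Therefore ∬_D (21x y) dx dy = -1505.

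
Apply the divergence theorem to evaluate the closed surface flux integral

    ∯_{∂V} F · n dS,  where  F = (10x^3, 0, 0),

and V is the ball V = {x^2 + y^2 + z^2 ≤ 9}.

By the divergence theorem,

    ∯_{∂V} F · n dS = ∭_V (∇ · F) dV.

Compute the divergence:
    ∇ · F = ∂F_x/∂x + ∂F_y/∂y + ∂F_z/∂z = 30x^2 + 0 + 0 = 30x^2.

In spherical coordinates, x = ρ sin(φ) cos(θ), y = ρ sin(φ) sin(θ), z = ρ cos(φ), dV = ρ^2 sin(φ) dρ dφ dθ, with 0 ≤ ρ ≤ 3, 0 ≤ φ ≤ π, 0 ≤ θ ≤ 2π.

The integrand, after substitution and multiplying by the volume element, becomes (30ρ^2sin(φ)^2cos(θ)^2) · ρ^2 sin(φ), so

    ∭_V (∇·F) dV = ∫_0^{2π} ∫_0^{π} ∫_0^{3} (30ρ^2sin(φ)^2cos(θ)^2) · ρ^2 sin(φ) dρ dφ dθ.

Inner (ρ from 0 to 3): 1458sin(φ)^3cos(θ)^2.
Middle (φ from 0 to π): 1944cos(θ)^2.
Outer (θ from 0 to 2π): 1944π.

Therefore ∯_{∂V} F · n dS = 1944π.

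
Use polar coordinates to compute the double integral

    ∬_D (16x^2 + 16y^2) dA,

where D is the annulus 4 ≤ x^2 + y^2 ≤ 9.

The region D is 2 ≤ r ≤ 3, 0 ≤ θ ≤ 2π in polar coordinates, where x = r cos(θ), y = r sin(θ), and dA = r dr dθ.

Under the substitution, the integrand becomes 16r^2, so

    ∬_D (16x^2 + 16y^2) dA = ∫_{0}^{2π} ∫_{2}^{3} (16r^2) · r dr dθ.

Inner integral (in r): ∫_{2}^{3} (16r^2) · r dr = 260.

Outer integral (in θ): ∫_{0}^{2π} (260) dθ = 520π.

Therefore ∬_D (16x^2 + 16y^2) dA = 520π.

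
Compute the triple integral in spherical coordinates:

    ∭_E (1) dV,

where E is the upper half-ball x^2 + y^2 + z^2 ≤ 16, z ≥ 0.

In spherical coordinates, x = ρ sin(φ) cos(θ), y = ρ sin(φ) sin(θ), z = ρ cos(φ), and dV = ρ^2 sin(φ) dρ dφ dθ.

The integrand becomes 1, so

    ∭_E (1) dV = ∫_{0}^{2π} ∫_{0}^{π/2} ∫_{0}^{4} (1) · ρ^2 sin(φ) dρ dφ dθ.

Inner (ρ): 64sin(φ)/3.
Middle (φ): 64/3.
Outer (θ): 128π/3.

Therefore the triple integral equals 128π/3.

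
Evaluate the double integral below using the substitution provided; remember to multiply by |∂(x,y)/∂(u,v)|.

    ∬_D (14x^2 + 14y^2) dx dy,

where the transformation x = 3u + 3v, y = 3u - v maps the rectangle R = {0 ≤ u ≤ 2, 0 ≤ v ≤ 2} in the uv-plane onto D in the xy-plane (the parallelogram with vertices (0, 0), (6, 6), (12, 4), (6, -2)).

Compute the Jacobian determinant of (x, y) with respect to (u, v):

    ∂(x,y)/∂(u,v) = | 3  3 | = (3)(-1) - (3)(3) = -12.
                   | 3  -1 |

Its absolute value is |J| = 12 (the area scaling factor).

Substituting x = 3u + 3v, y = 3u - v into the integrand,

    14x^2 + 14y^2 → 252u^2 + 168u v + 140v^2,

so the integral becomes

    ∬_R (252u^2 + 168u v + 140v^2) · |J| du dv = ∫_0^2 ∫_0^2 (3024u^2 + 2016u v + 1680v^2) dv du.

Inner (v): 6048u^2 + 4032u + 4480.
Outer (u): 33152.

Therefore ∬_D (14x^2 + 14y^2) dx dy = 33152.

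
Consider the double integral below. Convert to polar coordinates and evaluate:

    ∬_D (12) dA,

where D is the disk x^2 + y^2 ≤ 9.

The region D is 0 ≤ r ≤ 3, 0 ≤ θ ≤ 2π in polar coordinates, where x = r cos(θ), y = r sin(θ), and dA = r dr dθ.

Under the substitution, the integrand becomes 12, so

    ∬_D (12) dA = ∫_{0}^{2π} ∫_{0}^{3} (12) · r dr dθ.

Inner integral (in r): ∫_{0}^{3} (12) · r dr = 54.

Outer integral (in θ): ∫_{0}^{2π} (54) dθ = 108π.

Therefore ∬_D (12) dA = 108π.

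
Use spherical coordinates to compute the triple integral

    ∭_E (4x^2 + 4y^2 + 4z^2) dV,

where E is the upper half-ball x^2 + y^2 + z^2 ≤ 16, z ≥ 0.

In spherical coordinates, x = ρ sin(φ) cos(θ), y = ρ sin(φ) sin(θ), z = ρ cos(φ), and dV = ρ^2 sin(φ) dρ dφ dθ.

The integrand becomes 4ρ^2, so

    ∭_E (4x^2 + 4y^2 + 4z^2) dV = ∫_{0}^{2π} ∫_{0}^{π/2} ∫_{0}^{4} (4ρ^2) · ρ^2 sin(φ) dρ dφ dθ.

Inner (ρ): 4096sin(φ)/5.
Middle (φ): 4096/5.
Outer (θ): 8192π/5.

Therefore the triple integral equals 8192π/5.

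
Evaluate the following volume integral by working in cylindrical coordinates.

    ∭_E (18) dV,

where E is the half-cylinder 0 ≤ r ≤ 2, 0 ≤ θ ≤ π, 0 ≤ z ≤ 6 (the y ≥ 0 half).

In cylindrical coordinates, x = r cos(θ), y = r sin(θ), z = z, and dV = r dr dθ dz.

The integrand becomes 18, so

    ∭_E (18) dV = ∫_{0}^{π} ∫_{0}^{2} ∫_{0}^{6} (18) · r dz dr dθ.

Inner (z): 108r.
Middle (r from 0 to 2): 216.
Outer (θ): 216π.

Therefore the triple integral equals 216π.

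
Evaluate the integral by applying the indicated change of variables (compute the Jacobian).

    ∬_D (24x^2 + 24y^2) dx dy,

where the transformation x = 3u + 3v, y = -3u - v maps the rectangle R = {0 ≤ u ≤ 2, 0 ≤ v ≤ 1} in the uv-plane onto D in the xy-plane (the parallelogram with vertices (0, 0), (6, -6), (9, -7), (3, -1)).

Compute the Jacobian determinant of (x, y) with respect to (u, v):

    ∂(x,y)/∂(u,v) = | 3  3 | = (3)(-1) - (3)(-3) = 6.
                   | -3  -1 |

Its absolute value is |J| = 6 (the area scaling factor).

Substituting x = 3u + 3v, y = -3u - v into the integrand,

    24x^2 + 24y^2 → 432u^2 + 576u v + 240v^2,

so the integral becomes

    ∬_R (432u^2 + 576u v + 240v^2) · |J| du dv = ∫_0^2 ∫_0^1 (2592u^2 + 3456u v + 1440v^2) dv du.

Inner (v): 2592u^2 + 1728u + 480.
Outer (u): 11328.

Therefore ∬_D (24x^2 + 24y^2) dx dy = 11328.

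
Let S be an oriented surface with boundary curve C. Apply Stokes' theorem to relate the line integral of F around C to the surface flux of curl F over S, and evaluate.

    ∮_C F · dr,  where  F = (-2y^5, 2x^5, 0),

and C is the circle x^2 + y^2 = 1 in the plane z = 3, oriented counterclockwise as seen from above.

Let S be the flat disk x^2 + y^2 ≤ 1 in the plane z = 3, with upward unit normal n̂ = ẑ. By Stokes' theorem,

    ∮_C F · dr = ∬_S (∇ × F) · n̂ dS = ∬_D (curl F)_z dA,

where D is the disk x^2 + y^2 ≤ 1.

Compute the curl of F = (-2y^5, 2x^5, 0):
    (∇ × F)_x = ∂F_z/∂y - ∂F_y/∂z = 0,
    (∇ × F)_y = ∂F_x/∂z - ∂F_z/∂x = 0,
    (∇ × F)_z = ∂F_y/∂x - ∂F_x/∂y = 10x^4 + 10y^4.

On z = 3, (curl F)_z = 10x^4 + 10y^4.

Convert to polar (x = r cos θ, y = r sin θ, dA = r dr dθ); the integrand becomes 10r^4(sin(θ)^4 + cos(θ)^4), so

    ∬_D (curl F)_z dA = ∫_0^{2π} ∫_0^{1} (10r^4(sin(θ)^4 + cos(θ)^4)) · r dr dθ.

Inner (r from 0 to 1): 5sin(θ)^4/3 + 5cos(θ)^4/3.
Outer (θ from 0 to 2π): 5π/2.

Therefore ∮_C F · dr = 5π/2.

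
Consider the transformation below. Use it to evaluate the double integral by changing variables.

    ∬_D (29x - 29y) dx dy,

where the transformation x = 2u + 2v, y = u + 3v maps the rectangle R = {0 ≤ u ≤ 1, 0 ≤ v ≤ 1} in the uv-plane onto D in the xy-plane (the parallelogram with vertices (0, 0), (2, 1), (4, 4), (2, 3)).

Compute the Jacobian determinant of (x, y) with respect to (u, v):

    ∂(x,y)/∂(u,v) = | 2  2 | = (2)(3) - (2)(1) = 4.
                   | 1  3 |

Its absolute value is |J| = 4 (the area scaling factor).

Substituting x = 2u + 2v, y = u + 3v into the integrand,

    29x - 29y → 29u - 29v,

so the integral becomes

    ∬_R (29u - 29v) · |J| du dv = ∫_0^1 ∫_0^1 (116u - 116v) dv du.

Inner (v): 116u - 58.
Outer (u): 0.

Therefore ∬_D (29x - 29y) dx dy = 0.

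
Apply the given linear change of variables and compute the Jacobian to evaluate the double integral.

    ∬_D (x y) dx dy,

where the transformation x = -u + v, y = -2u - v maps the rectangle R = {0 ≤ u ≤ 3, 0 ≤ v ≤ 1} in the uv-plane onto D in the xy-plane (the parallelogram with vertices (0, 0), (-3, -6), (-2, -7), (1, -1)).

Compute the Jacobian determinant of (x, y) with respect to (u, v):

    ∂(x,y)/∂(u,v) = | -1  1 | = (-1)(-1) - (1)(-2) = 3.
                   | -2  -1 |

Its absolute value is |J| = 3 (the area scaling factor).

Substituting x = -u + v, y = -2u - v into the integrand,

    x y → 2u^2 - u v - v^2,

so the integral becomes

    ∬_R (2u^2 - u v - v^2) · |J| du dv = ∫_0^3 ∫_0^1 (6u^2 - 3u v - 3v^2) dv du.

Inner (v): 6u^2 - 3u/2 - 1.
Outer (u): 177/4.

Therefore ∬_D (x y) dx dy = 177/4.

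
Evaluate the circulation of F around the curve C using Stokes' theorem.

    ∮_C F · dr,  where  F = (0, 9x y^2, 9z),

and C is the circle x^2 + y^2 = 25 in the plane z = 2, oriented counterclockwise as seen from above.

Let S be the flat disk x^2 + y^2 ≤ 25 in the plane z = 2, with upward unit normal n̂ = ẑ. By Stokes' theorem,

    ∮_C F · dr = ∬_S (∇ × F) · n̂ dS = ∬_D (curl F)_z dA,

where D is the disk x^2 + y^2 ≤ 25.

Compute the curl of F = (0, 9x y^2, 9z):
    (∇ × F)_x = ∂F_z/∂y - ∂F_y/∂z = 0,
    (∇ × F)_y = ∂F_x/∂z - ∂F_z/∂x = 0,
    (∇ × F)_z = ∂F_y/∂x - ∂F_x/∂y = 9y^2.

On z = 2, (curl F)_z = 9y^2.

Convert to polar (x = r cos θ, y = r sin θ, dA = r dr dθ); the integrand becomes 9r^2sin(θ)^2, so

    ∬_D (curl F)_z dA = ∫_0^{2π} ∫_0^{5} (9r^2sin(θ)^2) · r dr dθ.

Inner (r from 0 to 5): 5625sin(θ)^2/4.
Outer (θ from 0 to 2π): 5625π/4.

Therefore ∮_C F · dr = 5625π/4.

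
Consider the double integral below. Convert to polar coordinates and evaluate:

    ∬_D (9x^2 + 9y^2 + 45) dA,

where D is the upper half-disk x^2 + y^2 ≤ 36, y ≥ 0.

The region D is 0 ≤ r ≤ 6, 0 ≤ θ ≤ π in polar coordinates, where x = r cos(θ), y = r sin(θ), and dA = r dr dθ.

Under the substitution, the integrand becomes 9r^2 + 45, so

    ∬_D (9x^2 + 9y^2 + 45) dA = ∫_{0}^{π} ∫_{0}^{6} (9r^2 + 45) · r dr dθ.

Inner integral (in r): ∫_{0}^{6} (9r^2 + 45) · r dr = 3726.

Outer integral (in θ): ∫_{0}^{π} (3726) dθ = 3726π.

Therefore ∬_D (9x^2 + 9y^2 + 45) dA = 3726π.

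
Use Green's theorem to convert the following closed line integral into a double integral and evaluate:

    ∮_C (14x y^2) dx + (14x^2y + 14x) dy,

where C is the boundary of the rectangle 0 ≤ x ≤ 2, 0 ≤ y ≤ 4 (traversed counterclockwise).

Green's theorem converts the closed line integral into a double integral over the enclosed region D:

    ∮_C P dx + Q dy = ∬_D (∂Q/∂x - ∂P/∂y) dA.

Here P = 14x y^2, Q = 14x^2y + 14x, so

    ∂Q/∂x = 28x y + 14,    ∂P/∂y = 28x y,
    ∂Q/∂x - ∂P/∂y = 14.

D is the region 0 ≤ x ≤ 2, 0 ≤ y ≤ 4. Evaluating the double integral:

    ∬_D (14) dA = ∫_0^{2} ∫_0^{4} (14) dy dx.

Inner (y from 0 to 4): 56.
Outer (x from 0 to 2): 112.

Therefore ∮_C P dx + Q dy = 112.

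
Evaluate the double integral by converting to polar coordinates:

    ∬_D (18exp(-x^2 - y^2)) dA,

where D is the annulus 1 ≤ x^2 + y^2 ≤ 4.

The region D is 1 ≤ r ≤ 2, 0 ≤ θ ≤ 2π in polar coordinates, where x = r cos(θ), y = r sin(θ), and dA = r dr dθ.

Under the substitution, the integrand becomes 18exp(-r^2), so

    ∬_D (18exp(-x^2 - y^2)) dA = ∫_{0}^{2π} ∫_{1}^{2} (18exp(-r^2)) · r dr dθ.

Inner integral (in r): ∫_{1}^{2} (18exp(-r^2)) · r dr = -(9 - 9exp(3))exp(-4).

Outer integral (in θ): ∫_{0}^{2π} (-(9 - 9exp(3))exp(-4)) dθ = -18π (1 - exp(3))exp(-4).

Therefore ∬_D (18exp(-x^2 - y^2)) dA = -18π (1 - exp(3))exp(-4).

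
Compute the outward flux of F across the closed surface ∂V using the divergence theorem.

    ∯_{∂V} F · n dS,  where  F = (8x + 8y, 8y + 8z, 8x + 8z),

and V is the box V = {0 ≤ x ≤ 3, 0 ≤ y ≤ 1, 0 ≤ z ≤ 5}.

By the divergence theorem,

    ∯_{∂V} F · n dS = ∭_V (∇ · F) dV.

Compute the divergence:
    ∇ · F = ∂F_x/∂x + ∂F_y/∂y + ∂F_z/∂z = 8 + 8 + 8 = 24.

V is a rectangular box, so dV = dx dy dz with 0 ≤ x ≤ 3, 0 ≤ y ≤ 1, 0 ≤ z ≤ 5.

Integrate (24) over V as an iterated integral:

    ∭_V (∇·F) dV = ∫_0^{3} ∫_0^{1} ∫_0^{5} (24) dz dy dx.

Inner (z from 0 to 5): 120.
Middle (y from 0 to 1): 120.
Outer (x from 0 to 3): 360.

Therefore ∯_{∂V} F · n dS = 360.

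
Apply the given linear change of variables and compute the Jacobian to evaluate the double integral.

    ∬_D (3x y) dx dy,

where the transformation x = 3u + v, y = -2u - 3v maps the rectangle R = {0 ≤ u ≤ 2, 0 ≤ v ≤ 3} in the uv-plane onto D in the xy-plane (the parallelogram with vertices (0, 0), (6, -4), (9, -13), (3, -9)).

Compute the Jacobian determinant of (x, y) with respect to (u, v):

    ∂(x,y)/∂(u,v) = | 3  1 | = (3)(-3) - (1)(-2) = -7.
                   | -2  -3 |

Its absolute value is |J| = 7 (the area scaling factor).

Substituting x = 3u + v, y = -2u - 3v into the integrand,

    3x y → -18u^2 - 33u v - 9v^2,

so the integral becomes

    ∬_R (-18u^2 - 33u v - 9v^2) · |J| du dv = ∫_0^2 ∫_0^3 (-126u^2 - 231u v - 63v^2) dv du.

Inner (v): -378u^2 - 2079u/2 - 567.
Outer (u): -4221.

Therefore ∬_D (3x y) dx dy = -4221.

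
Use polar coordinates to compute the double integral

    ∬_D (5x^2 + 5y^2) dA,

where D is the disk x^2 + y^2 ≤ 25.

The region D is 0 ≤ r ≤ 5, 0 ≤ θ ≤ 2π in polar coordinates, where x = r cos(θ), y = r sin(θ), and dA = r dr dθ.

Under the substitution, the integrand becomes 5r^2, so

    ∬_D (5x^2 + 5y^2) dA = ∫_{0}^{2π} ∫_{0}^{5} (5r^2) · r dr dθ.

Inner integral (in r): ∫_{0}^{5} (5r^2) · r dr = 3125/4.

Outer integral (in θ): ∫_{0}^{2π} (3125/4) dθ = 3125π/2.

Therefore ∬_D (5x^2 + 5y^2) dA = 3125π/2.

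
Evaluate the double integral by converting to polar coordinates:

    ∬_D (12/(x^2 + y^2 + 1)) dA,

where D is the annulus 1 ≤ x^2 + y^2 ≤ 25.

The region D is 1 ≤ r ≤ 5, 0 ≤ θ ≤ 2π in polar coordinates, where x = r cos(θ), y = r sin(θ), and dA = r dr dθ.

Under the substitution, the integrand becomes 12/(r^2 + 1), so

    ∬_D (12/(x^2 + y^2 + 1)) dA = ∫_{0}^{2π} ∫_{1}^{5} (12/(r^2 + 1)) · r dr dθ.

Inner integral (in r): ∫_{1}^{5} (12/(r^2 + 1)) · r dr = log(4826809).

Outer integral (in θ): ∫_{0}^{2π} (log(4826809)) dθ = 12π log(13).

Therefore ∬_D (12/(x^2 + y^2 + 1)) dA = 12π log(13).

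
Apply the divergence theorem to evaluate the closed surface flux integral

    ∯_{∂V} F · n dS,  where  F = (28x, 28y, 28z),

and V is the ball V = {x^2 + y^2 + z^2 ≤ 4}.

By the divergence theorem,

    ∯_{∂V} F · n dS = ∭_V (∇ · F) dV.

Compute the divergence:
    ∇ · F = ∂F_x/∂x + ∂F_y/∂y + ∂F_z/∂z = 28 + 28 + 28 = 84.

In spherical coordinates, x = ρ sin(φ) cos(θ), y = ρ sin(φ) sin(θ), z = ρ cos(φ), dV = ρ^2 sin(φ) dρ dφ dθ, with 0 ≤ ρ ≤ 2, 0 ≤ φ ≤ π, 0 ≤ θ ≤ 2π.

The integrand, after substitution and multiplying by the volume element, becomes (84) · ρ^2 sin(φ), so

    ∭_V (∇·F) dV = ∫_0^{2π} ∫_0^{π} ∫_0^{2} (84) · ρ^2 sin(φ) dρ dφ dθ.

Inner (ρ from 0 to 2): 224sin(φ).
Middle (φ from 0 to π): 448.
Outer (θ from 0 to 2π): 896π.

Therefore ∯_{∂V} F · n dS = 896π.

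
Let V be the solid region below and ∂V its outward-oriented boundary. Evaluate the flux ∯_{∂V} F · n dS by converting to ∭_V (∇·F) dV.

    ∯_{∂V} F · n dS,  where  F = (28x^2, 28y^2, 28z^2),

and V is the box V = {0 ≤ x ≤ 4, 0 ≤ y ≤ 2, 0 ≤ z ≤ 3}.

By the divergence theorem,

    ∯_{∂V} F · n dS = ∭_V (∇ · F) dV.

Compute the divergence:
    ∇ · F = ∂F_x/∂x + ∂F_y/∂y + ∂F_z/∂z = 56x + 56y + 56z.

V is a rectangular box, so dV = dx dy dz with 0 ≤ x ≤ 4, 0 ≤ y ≤ 2, 0 ≤ z ≤ 3.

Integrate (56x + 56y + 56z) over V as an iterated integral:

    ∭_V (∇·F) dV = ∫_0^{4} ∫_0^{2} ∫_0^{3} (56x + 56y + 56z) dz dy dx.

Inner (z from 0 to 3): 168x + 168y + 252.
Middle (y from 0 to 2): 336x + 840.
Outer (x from 0 to 4): 6048.

Therefore ∯_{∂V} F · n dS = 6048.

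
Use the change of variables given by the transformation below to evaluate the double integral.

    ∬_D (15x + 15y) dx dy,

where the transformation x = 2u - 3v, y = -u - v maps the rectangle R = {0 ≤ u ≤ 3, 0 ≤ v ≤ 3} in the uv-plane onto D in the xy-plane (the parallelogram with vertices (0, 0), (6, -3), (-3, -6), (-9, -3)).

Compute the Jacobian determinant of (x, y) with respect to (u, v):

    ∂(x,y)/∂(u,v) = | 2  -3 | = (2)(-1) - (-3)(-1) = -5.
                   | -1  -1 |

Its absolute value is |J| = 5 (the area scaling factor).

Substituting x = 2u - 3v, y = -u - v into the integrand,

    15x + 15y → 15u - 60v,

so the integral becomes

    ∬_R (15u - 60v) · |J| du dv = ∫_0^3 ∫_0^3 (75u - 300v) dv du.

Inner (v): 225u - 1350.
Outer (u): -6075/2.

Therefore ∬_D (15x + 15y) dx dy = -6075/2.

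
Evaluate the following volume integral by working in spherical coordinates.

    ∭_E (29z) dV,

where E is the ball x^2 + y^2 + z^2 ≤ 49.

In spherical coordinates, x = ρ sin(φ) cos(θ), y = ρ sin(φ) sin(θ), z = ρ cos(φ), and dV = ρ^2 sin(φ) dρ dφ dθ.

The integrand becomes 29ρ cos(φ), so

    ∭_E (29z) dV = ∫_{0}^{2π} ∫_{0}^{π} ∫_{0}^{7} (29ρ cos(φ)) · ρ^2 sin(φ) dρ dφ dθ.

Inner (ρ): 69629sin(2φ)/8.
Middle (φ): 0.
Outer (θ): 0.

Therefore the triple integral equals 0.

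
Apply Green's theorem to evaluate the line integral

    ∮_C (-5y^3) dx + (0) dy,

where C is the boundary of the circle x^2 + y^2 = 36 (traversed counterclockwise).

Green's theorem converts the closed line integral into a double integral over the enclosed region D:

    ∮_C P dx + Q dy = ∬_D (∂Q/∂x - ∂P/∂y) dA.

Here P = -5y^3, Q = 0, so

    ∂Q/∂x = 0,    ∂P/∂y = -15y^2,
    ∂Q/∂x - ∂P/∂y = 15y^2.

D is the region x^2 + y^2 ≤ 36. Evaluating the double integral:

In polar coordinates (x = r cos θ, y = r sin θ, dA = r dr dθ) the integrand becomes 15r^2sin(θ)^2, so

    ∬_D (15y^2) dA = ∫_0^{2π} ∫_0^{6} (15r^2sin(θ)^2) · r dr dθ.

Inner (r from 0 to 6): 4860sin(θ)^2.
Outer (θ from 0 to 2π): 4860π.

Therefore ∮_C P dx + Q dy = 4860π.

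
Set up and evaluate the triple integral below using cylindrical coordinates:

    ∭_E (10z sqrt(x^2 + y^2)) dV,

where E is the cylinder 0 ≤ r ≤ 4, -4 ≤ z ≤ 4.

In cylindrical coordinates, x = r cos(θ), y = r sin(θ), z = z, and dV = r dr dθ dz.

The integrand becomes 10r z, so

    ∭_E (10z sqrt(x^2 + y^2)) dV = ∫_{0}^{2π} ∫_{0}^{4} ∫_{-4}^{4} (10r z) · r dz dr dθ.

Inner (z): 0.
Middle (r from 0 to 4): 0.
Outer (θ): 0.

Therefore the triple integral equals 0.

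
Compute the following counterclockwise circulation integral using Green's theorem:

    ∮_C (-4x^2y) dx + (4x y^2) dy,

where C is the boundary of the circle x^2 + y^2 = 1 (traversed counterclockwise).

Green's theorem converts the closed line integral into a double integral over the enclosed region D:

    ∮_C P dx + Q dy = ∬_D (∂Q/∂x - ∂P/∂y) dA.

Here P = -4x^2y, Q = 4x y^2, so

    ∂Q/∂x = 4y^2,    ∂P/∂y = -4x^2,
    ∂Q/∂x - ∂P/∂y = 4x^2 + 4y^2.

D is the region x^2 + y^2 ≤ 1. Evaluating the double integral:

In polar coordinates (x = r cos θ, y = r sin θ, dA = r dr dθ) the integrand becomes 4r^2, so

    ∬_D (4x^2 + 4y^2) dA = ∫_0^{2π} ∫_0^{1} (4r^2) · r dr dθ.

Inner (r from 0 to 1): 1.
Outer (θ from 0 to 2π): 2π.

Therefore ∮_C P dx + Q dy = 2π.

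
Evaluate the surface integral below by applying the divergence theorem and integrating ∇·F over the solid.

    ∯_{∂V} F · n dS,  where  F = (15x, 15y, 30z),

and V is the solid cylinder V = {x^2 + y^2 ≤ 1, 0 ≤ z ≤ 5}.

By the divergence theorem,

    ∯_{∂V} F · n dS = ∭_V (∇ · F) dV.

Compute the divergence:
    ∇ · F = ∂F_x/∂x + ∂F_y/∂y + ∂F_z/∂z = 15 + 15 + 30 = 60.

In cylindrical coordinates, x = r cos(θ), y = r sin(θ), z = z, dV = r dr dθ dz, with 0 ≤ r ≤ 1, 0 ≤ θ ≤ 2π, 0 ≤ z ≤ 5.

The integrand, after substitution and multiplying by the volume element, becomes (60) · r, so

    ∭_V (∇·F) dV = ∫_0^{2π} ∫_0^{1} ∫_0^{5} (60) · r dz dr dθ.

Inner (z from 0 to 5): 300r.
Middle (r from 0 to 1): 150.
Outer (θ from 0 to 2π): 300π.

Therefore ∯_{∂V} F · n dS = 300π.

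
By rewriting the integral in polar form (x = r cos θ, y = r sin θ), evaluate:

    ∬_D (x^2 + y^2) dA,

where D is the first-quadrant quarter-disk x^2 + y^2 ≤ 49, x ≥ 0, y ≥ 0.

The region D is 0 ≤ r ≤ 7, 0 ≤ θ ≤ π/2 in polar coordinates, where x = r cos(θ), y = r sin(θ), and dA = r dr dθ.

Under the substitution, the integrand becomes r^2, so

    ∬_D (x^2 + y^2) dA = ∫_{0}^{π/2} ∫_{0}^{7} (r^2) · r dr dθ.

Inner integral (in r): ∫_{0}^{7} (r^2) · r dr = 2401/4.

Outer integral (in θ): ∫_{0}^{π/2} (2401/4) dθ = 2401π/8.

Therefore ∬_D (x^2 + y^2) dA = 2401π/8.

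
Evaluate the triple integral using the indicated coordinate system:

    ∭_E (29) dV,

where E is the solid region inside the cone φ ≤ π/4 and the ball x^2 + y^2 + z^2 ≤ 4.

In spherical coordinates, x = ρ sin(φ) cos(θ), y = ρ sin(φ) sin(θ), z = ρ cos(φ), and dV = ρ^2 sin(φ) dρ dφ dθ.

The integrand becomes 29, so

    ∭_E (29) dV = ∫_{0}^{2π} ∫_{0}^{π/4} ∫_{0}^{2} (29) · ρ^2 sin(φ) dρ dφ dθ.

Inner (ρ): 232sin(φ)/3.
Middle (φ): 232/3 - 116sqrt(2)/3.
Outer (θ): 232π (2 - sqrt(2))/3.

Therefore the triple integral equals 232π (2 - sqrt(2))/3.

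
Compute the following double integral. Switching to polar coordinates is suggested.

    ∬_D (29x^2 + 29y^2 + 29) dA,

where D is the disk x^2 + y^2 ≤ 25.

The region D is 0 ≤ r ≤ 5, 0 ≤ θ ≤ 2π in polar coordinates, where x = r cos(θ), y = r sin(θ), and dA = r dr dθ.

Under the substitution, the integrand becomes 29r^2 + 29, so

    ∬_D (29x^2 + 29y^2 + 29) dA = ∫_{0}^{2π} ∫_{0}^{5} (29r^2 + 29) · r dr dθ.

Inner integral (in r): ∫_{0}^{5} (29r^2 + 29) · r dr = 19575/4.

Outer integral (in θ): ∫_{0}^{2π} (19575/4) dθ = 19575π/2.

Therefore ∬_D (29x^2 + 29y^2 + 29) dA = 19575π/2.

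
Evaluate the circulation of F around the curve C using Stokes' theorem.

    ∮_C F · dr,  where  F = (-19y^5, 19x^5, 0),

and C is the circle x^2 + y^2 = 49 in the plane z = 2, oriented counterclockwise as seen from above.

Let S be the flat disk x^2 + y^2 ≤ 49 in the plane z = 2, with upward unit normal n̂ = ẑ. By Stokes' theorem,

    ∮_C F · dr = ∬_S (∇ × F) · n̂ dS = ∬_D (curl F)_z dA,

where D is the disk x^2 + y^2 ≤ 49.

Compute the curl of F = (-19y^5, 19x^5, 0):
    (∇ × F)_x = ∂F_z/∂y - ∂F_y/∂z = 0,
    (∇ × F)_y = ∂F_x/∂z - ∂F_z/∂x = 0,
    (∇ × F)_z = ∂F_y/∂x - ∂F_x/∂y = 95x^4 + 95y^4.

On z = 2, (curl F)_z = 95x^4 + 95y^4.

Convert to polar (x = r cos θ, y = r sin θ, dA = r dr dθ); the integrand becomes 95r^4(sin(θ)^4 + cos(θ)^4), so

    ∬_D (curl F)_z dA = ∫_0^{2π} ∫_0^{7} (95r^4(sin(θ)^4 + cos(θ)^4)) · r dr dθ.

Inner (r from 0 to 7): 11176655sin(θ)^4/6 + 11176655cos(θ)^4/6.
Outer (θ from 0 to 2π): 11176655π/4.

Therefore ∮_C F · dr = 11176655π/4.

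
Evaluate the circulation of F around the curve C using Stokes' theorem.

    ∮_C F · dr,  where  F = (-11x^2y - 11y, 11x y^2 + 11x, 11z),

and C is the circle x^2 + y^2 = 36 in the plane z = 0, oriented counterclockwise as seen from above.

Let S be the flat disk x^2 + y^2 ≤ 36 in the plane z = 0, with upward unit normal n̂ = ẑ. By Stokes' theorem,

    ∮_C F · dr = ∬_S (∇ × F) · n̂ dS = ∬_D (curl F)_z dA,

where D is the disk x^2 + y^2 ≤ 36.

Compute the curl of F = (-11x^2y - 11y, 11x y^2 + 11x, 11z):
    (∇ × F)_x = ∂F_z/∂y - ∂F_y/∂z = 0,
    (∇ × F)_y = ∂F_x/∂z - ∂F_z/∂x = 0,
    (∇ × F)_z = ∂F_y/∂x - ∂F_x/∂y = 11x^2 + 11y^2 + 22.

On z = 0, (curl F)_z = 11x^2 + 11y^2 + 22.

Convert to polar (x = r cos θ, y = r sin θ, dA = r dr dθ); the integrand becomes 11r^2 + 22, so

    ∬_D (curl F)_z dA = ∫_0^{2π} ∫_0^{6} (11r^2 + 22) · r dr dθ.

Inner (r from 0 to 6): 3960.
Outer (θ from 0 to 2π): 7920π.

Therefore ∮_C F · dr = 7920π.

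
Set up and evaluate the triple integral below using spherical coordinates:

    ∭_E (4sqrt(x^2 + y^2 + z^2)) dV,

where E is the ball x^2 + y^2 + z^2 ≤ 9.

In spherical coordinates, x = ρ sin(φ) cos(θ), y = ρ sin(φ) sin(θ), z = ρ cos(φ), and dV = ρ^2 sin(φ) dρ dφ dθ.

The integrand becomes 4ρ, so

    ∭_E (4sqrt(x^2 + y^2 + z^2)) dV = ∫_{0}^{2π} ∫_{0}^{π} ∫_{0}^{3} (4ρ) · ρ^2 sin(φ) dρ dφ dθ.

Inner (ρ): 81sin(φ).
Middle (φ): 162.
Outer (θ): 324π.

Therefore the triple integral equals 324π.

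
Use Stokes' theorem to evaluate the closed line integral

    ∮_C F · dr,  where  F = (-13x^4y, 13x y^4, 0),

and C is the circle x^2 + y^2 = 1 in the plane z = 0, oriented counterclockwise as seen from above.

Let S be the flat disk x^2 + y^2 ≤ 1 in the plane z = 0, with upward unit normal n̂ = ẑ. By Stokes' theorem,

    ∮_C F · dr = ∬_S (∇ × F) · n̂ dS = ∬_D (curl F)_z dA,

where D is the disk x^2 + y^2 ≤ 1.

Compute the curl of F = (-13x^4y, 13x y^4, 0):
    (∇ × F)_x = ∂F_z/∂y - ∂F_y/∂z = 0,
    (∇ × F)_y = ∂F_x/∂z - ∂F_z/∂x = 0,
    (∇ × F)_z = ∂F_y/∂x - ∂F_x/∂y = 13x^4 + 13y^4.

On z = 0, (curl F)_z = 13x^4 + 13y^4.

Convert to polar (x = r cos θ, y = r sin θ, dA = r dr dθ); the integrand becomes 13r^4(sin(θ)^4 + cos(θ)^4), so

    ∬_D (curl F)_z dA = ∫_0^{2π} ∫_0^{1} (13r^4(sin(θ)^4 + cos(θ)^4)) · r dr dθ.

Inner (r from 0 to 1): 13sin(θ)^4/6 + 13cos(θ)^4/6.
Outer (θ from 0 to 2π): 13π/4.

Therefore ∮_C F · dr = 13π/4.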